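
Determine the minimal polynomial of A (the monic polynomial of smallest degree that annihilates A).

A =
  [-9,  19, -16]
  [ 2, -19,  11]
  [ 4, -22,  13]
x^3 + 15*x^2 + 75*x + 125

The characteristic polynomial is χ_A(x) = (x + 5)^3, so the eigenvalues are known. The minimal polynomial is
  m_A(x) = Π_λ (x − λ)^{k_λ}
where k_λ is the size of the *largest* Jordan block for λ (equivalently, the smallest k with (A − λI)^k v = 0 for every generalised eigenvector v of λ).

  λ = -5: largest Jordan block has size 3, contributing (x + 5)^3

So m_A(x) = (x + 5)^3 = x^3 + 15*x^2 + 75*x + 125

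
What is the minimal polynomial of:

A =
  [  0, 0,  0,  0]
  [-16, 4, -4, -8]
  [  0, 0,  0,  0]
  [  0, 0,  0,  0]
x^2 - 4*x

The characteristic polynomial is χ_A(x) = x^3*(x - 4), so the eigenvalues are known. The minimal polynomial is
  m_A(x) = Π_λ (x − λ)^{k_λ}
where k_λ is the size of the *largest* Jordan block for λ (equivalently, the smallest k with (A − λI)^k v = 0 for every generalised eigenvector v of λ).

  λ = 0: largest Jordan block has size 1, contributing (x − 0)
  λ = 4: largest Jordan block has size 1, contributing (x − 4)

So m_A(x) = x*(x - 4) = x^2 - 4*x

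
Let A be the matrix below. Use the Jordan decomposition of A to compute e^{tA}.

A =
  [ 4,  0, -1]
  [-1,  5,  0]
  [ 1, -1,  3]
e^{tA} =
  [-t^2*exp(4*t)/2 + exp(4*t), t^2*exp(4*t)/2, t^2*exp(4*t)/2 - t*exp(4*t)]
  [-t^2*exp(4*t)/2 - t*exp(4*t), t^2*exp(4*t)/2 + t*exp(4*t) + exp(4*t), t^2*exp(4*t)/2]
  [t*exp(4*t), -t*exp(4*t), -t*exp(4*t) + exp(4*t)]

Strategy: write A = P · J · P⁻¹ where J is a Jordan canonical form, so e^{tA} = P · e^{tJ} · P⁻¹, and e^{tJ} can be computed block-by-block.

A has Jordan form
J =
  [4, 1, 0]
  [0, 4, 1]
  [0, 0, 4]
(up to reordering of blocks).

Per-block formulas:
  For a 3×3 Jordan block J_3(4): exp(t · J_3(4)) = e^(4t)·(I + t·N + (t^2/2)·N^2), where N is the 3×3 nilpotent shift.

After assembling e^{tJ} and conjugating by P, we get:

e^{tA} =
  [-t^2*exp(4*t)/2 + exp(4*t), t^2*exp(4*t)/2, t^2*exp(4*t)/2 - t*exp(4*t)]
  [-t^2*exp(4*t)/2 - t*exp(4*t), t^2*exp(4*t)/2 + t*exp(4*t) + exp(4*t), t^2*exp(4*t)/2]
  [t*exp(4*t), -t*exp(4*t), -t*exp(4*t) + exp(4*t)]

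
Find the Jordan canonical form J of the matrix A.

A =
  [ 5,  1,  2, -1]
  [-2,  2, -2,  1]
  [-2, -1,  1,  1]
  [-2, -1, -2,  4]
J_2(3) ⊕ J_1(3) ⊕ J_1(3)

The characteristic polynomial is
  det(x·I − A) = x^4 - 12*x^3 + 54*x^2 - 108*x + 81 = (x - 3)^4

Eigenvalues and multiplicities (the geometric multiplicity of λ is n − rank(A − λI), which equals the number of Jordan blocks for λ):
  λ = 3: algebraic multiplicity = 4, geometric multiplicity = 3

Determining the block sizes for each eigenvalue:
  λ = 3: 3 blocks summing to 4 forces exactly one block of size 2 and the rest size 1 → block sizes [2, 1, 1]

Assembling the blocks gives a Jordan form
J =
  [3, 1, 0, 0]
  [0, 3, 0, 0]
  [0, 0, 3, 0]
  [0, 0, 0, 3]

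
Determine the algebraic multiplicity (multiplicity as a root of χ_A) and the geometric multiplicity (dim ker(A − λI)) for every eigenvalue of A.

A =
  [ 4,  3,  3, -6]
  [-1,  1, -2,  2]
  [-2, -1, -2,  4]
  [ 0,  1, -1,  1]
λ = 1: alg = 4, geom = 2

Step 1 — factor the characteristic polynomial to read off the algebraic multiplicities:
  χ_A(x) = (x - 1)^4

Step 2 — compute geometric multiplicities via the rank-nullity identity g(λ) = n − rank(A − λI):
  rank(A − (1)·I) = 2, so dim ker(A − (1)·I) = n − 2 = 2

Summary:
  λ = 1: algebraic multiplicity = 4, geometric multiplicity = 2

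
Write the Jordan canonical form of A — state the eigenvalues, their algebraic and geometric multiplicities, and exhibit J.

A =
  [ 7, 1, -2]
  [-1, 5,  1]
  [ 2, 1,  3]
J_3(5)

The characteristic polynomial is
  det(x·I − A) = x^3 - 15*x^2 + 75*x - 125 = (x - 5)^3

Eigenvalues and multiplicities (the geometric multiplicity of λ is n − rank(A − λI), which equals the number of Jordan blocks for λ):
  λ = 5: algebraic multiplicity = 3, geometric multiplicity = 1

Determining the block sizes for each eigenvalue:
  λ = 5: one block (gm = 1), so the single block has size am = 3 → block sizes [3]

Assembling the blocks gives a Jordan form
J =
  [5, 1, 0]
  [0, 5, 1]
  [0, 0, 5]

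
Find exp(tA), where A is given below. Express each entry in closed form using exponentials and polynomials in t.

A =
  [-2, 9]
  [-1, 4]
e^{tA} =
  [-3*t*exp(t) + exp(t), 9*t*exp(t)]
  [-t*exp(t), 3*t*exp(t) + exp(t)]

Strategy: write A = P · J · P⁻¹ where J is a Jordan canonical form, so e^{tA} = P · e^{tJ} · P⁻¹, and e^{tJ} can be computed block-by-block.

A has Jordan form
J =
  [1, 1]
  [0, 1]
(up to reordering of blocks).

Per-block formulas:
  For a 2×2 Jordan block J_2(1): exp(t · J_2(1)) = e^(1t)·(I + t·N), where N is the 2×2 nilpotent shift.

After assembling e^{tJ} and conjugating by P, we get:

e^{tA} =
  [-3*t*exp(t) + exp(t), 9*t*exp(t)]
  [-t*exp(t), 3*t*exp(t) + exp(t)]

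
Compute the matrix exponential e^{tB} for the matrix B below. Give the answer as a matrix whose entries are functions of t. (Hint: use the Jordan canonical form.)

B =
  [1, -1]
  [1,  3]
e^{tB} =
  [-t*exp(2*t) + exp(2*t), -t*exp(2*t)]
  [t*exp(2*t), t*exp(2*t) + exp(2*t)]

Strategy: write B = P · J · P⁻¹ where J is a Jordan canonical form, so e^{tB} = P · e^{tJ} · P⁻¹, and e^{tJ} can be computed block-by-block.

B has Jordan form
J =
  [2, 1]
  [0, 2]
(up to reordering of blocks).

Per-block formulas:
  For a 2×2 Jordan block J_2(2): exp(t · J_2(2)) = e^(2t)·(I + t·N), where N is the 2×2 nilpotent shift.

After assembling e^{tJ} and conjugating by P, we get:

e^{tB} =
  [-t*exp(2*t) + exp(2*t), -t*exp(2*t)]
  [t*exp(2*t), t*exp(2*t) + exp(2*t)]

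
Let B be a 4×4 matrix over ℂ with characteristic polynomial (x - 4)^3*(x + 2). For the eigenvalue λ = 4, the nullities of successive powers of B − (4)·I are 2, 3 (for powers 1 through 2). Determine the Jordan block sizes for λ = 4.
Block sizes for λ = 4: [2, 1]

From the dimensions of kernels of powers, the number of Jordan blocks of size at least j is d_j − d_{j−1} where d_j = dim ker(N^j) (with d_0 = 0). Computing the differences gives [2, 1].
The number of blocks of size exactly k is (#blocks of size ≥ k) − (#blocks of size ≥ k + 1), so the partition is: 1 block(s) of size 1, 1 block(s) of size 2.
In nonincreasing order the block sizes are [2, 1].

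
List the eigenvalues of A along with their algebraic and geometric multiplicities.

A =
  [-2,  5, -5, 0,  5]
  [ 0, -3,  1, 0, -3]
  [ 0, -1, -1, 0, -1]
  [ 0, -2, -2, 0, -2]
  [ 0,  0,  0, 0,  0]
λ = -2: alg = 3, geom = 2; λ = 0: alg = 2, geom = 2

Step 1 — factor the characteristic polynomial to read off the algebraic multiplicities:
  χ_A(x) = x^2*(x + 2)^3

Step 2 — compute geometric multiplicities via the rank-nullity identity g(λ) = n − rank(A − λI):
  rank(A − (-2)·I) = 3, so dim ker(A − (-2)·I) = n − 3 = 2
  rank(A − (0)·I) = 3, so dim ker(A − (0)·I) = n − 3 = 2

Summary:
  λ = -2: algebraic multiplicity = 3, geometric multiplicity = 2
  λ = 0: algebraic multiplicity = 2, geometric multiplicity = 2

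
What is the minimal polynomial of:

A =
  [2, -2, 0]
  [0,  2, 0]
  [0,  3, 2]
x^2 - 4*x + 4

The characteristic polynomial is χ_A(x) = (x - 2)^3, so the eigenvalues are known. The minimal polynomial is
  m_A(x) = Π_λ (x − λ)^{k_λ}
where k_λ is the size of the *largest* Jordan block for λ (equivalently, the smallest k with (A − λI)^k v = 0 for every generalised eigenvector v of λ).

  λ = 2: largest Jordan block has size 2, contributing (x − 2)^2

So m_A(x) = (x - 2)^2 = x^2 - 4*x + 4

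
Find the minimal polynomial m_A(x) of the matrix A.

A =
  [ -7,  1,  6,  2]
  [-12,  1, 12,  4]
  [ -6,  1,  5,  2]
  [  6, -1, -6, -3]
x^2 + 2*x + 1

The characteristic polynomial is χ_A(x) = (x + 1)^4, so the eigenvalues are known. The minimal polynomial is
  m_A(x) = Π_λ (x − λ)^{k_λ}
where k_λ is the size of the *largest* Jordan block for λ (equivalently, the smallest k with (A − λI)^k v = 0 for every generalised eigenvector v of λ).

  λ = -1: largest Jordan block has size 2, contributing (x + 1)^2

So m_A(x) = (x + 1)^2 = x^2 + 2*x + 1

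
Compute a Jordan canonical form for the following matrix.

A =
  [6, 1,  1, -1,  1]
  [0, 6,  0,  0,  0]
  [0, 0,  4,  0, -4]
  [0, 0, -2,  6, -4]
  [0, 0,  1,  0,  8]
J_3(6) ⊕ J_1(6) ⊕ J_1(6)

The characteristic polynomial is
  det(x·I − A) = x^5 - 30*x^4 + 360*x^3 - 2160*x^2 + 6480*x - 7776 = (x - 6)^5

Eigenvalues and multiplicities (the geometric multiplicity of λ is n − rank(A − λI), which equals the number of Jordan blocks for λ):
  λ = 6: algebraic multiplicity = 5, geometric multiplicity = 3

Determining the block sizes for each eigenvalue:
  λ = 6: with am = 5 and gm = 3, the partition is not yet determined (e.g. several partitions of 5 into 3 parts exist). Let N = A − (6)·I. Computing rank(N^1) = 2, rank(N^2) = 1, rank(N^3) = 0; the number of blocks of size ≥ j is rank(N^{j−1}) − rank(N^j), giving [3, 1, 1]. So we have 1 block(s) of size 3, 2 block(s) of size 1 → block sizes [3, 1, 1]

Assembling the blocks gives a Jordan form
J =
  [6, 1, 0, 0, 0]
  [0, 6, 1, 0, 0]
  [0, 0, 6, 0, 0]
  [0, 0, 0, 6, 0]
  [0, 0, 0, 0, 6]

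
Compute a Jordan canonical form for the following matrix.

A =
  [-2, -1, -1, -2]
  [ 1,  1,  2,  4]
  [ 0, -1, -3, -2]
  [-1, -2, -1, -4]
J_3(-2) ⊕ J_1(-2)

The characteristic polynomial is
  det(x·I − A) = x^4 + 8*x^3 + 24*x^2 + 32*x + 16 = (x + 2)^4

Eigenvalues and multiplicities (the geometric multiplicity of λ is n − rank(A − λI), which equals the number of Jordan blocks for λ):
  λ = -2: algebraic multiplicity = 4, geometric multiplicity = 2

Determining the block sizes for each eigenvalue:
  λ = -2: with am = 4 and gm = 2, the partition is not yet determined (e.g. several partitions of 4 into 2 parts exist). Let N = A − (-2)·I. Computing rank(N^1) = 2, rank(N^2) = 1, rank(N^3) = 0; the number of blocks of size ≥ j is rank(N^{j−1}) − rank(N^j), giving [2, 1, 1]. So we have 1 block(s) of size 3, 1 block(s) of size 1 → block sizes [3, 1]

Assembling the blocks gives a Jordan form
J =
  [-2,  1,  0,  0]
  [ 0, -2,  1,  0]
  [ 0,  0, -2,  0]
  [ 0,  0,  0, -2]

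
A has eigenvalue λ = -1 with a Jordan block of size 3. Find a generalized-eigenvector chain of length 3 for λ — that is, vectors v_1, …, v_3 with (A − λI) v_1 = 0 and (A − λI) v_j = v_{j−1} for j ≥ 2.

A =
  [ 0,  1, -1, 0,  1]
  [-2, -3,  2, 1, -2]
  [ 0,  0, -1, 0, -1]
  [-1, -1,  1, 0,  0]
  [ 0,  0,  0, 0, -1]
A Jordan chain for λ = -1 of length 3:
v_1 = (-1, 1, 0, 0, 0)ᵀ
v_2 = (1, -2, 0, -1, 0)ᵀ
v_3 = (1, 0, 0, 0, 0)ᵀ

Let N = A − (-1)·I. We want v_3 with N^3 v_3 = 0 but N^2 v_3 ≠ 0; then v_{j-1} := N · v_j for j = 3, …, 2.

Pick v_3 = (1, 0, 0, 0, 0)ᵀ.
Then v_2 = N · v_3 = (1, -2, 0, -1, 0)ᵀ.
Then v_1 = N · v_2 = (-1, 1, 0, 0, 0)ᵀ.

Sanity check: (A − (-1)·I) v_1 = (0, 0, 0, 0, 0)ᵀ = 0. ✓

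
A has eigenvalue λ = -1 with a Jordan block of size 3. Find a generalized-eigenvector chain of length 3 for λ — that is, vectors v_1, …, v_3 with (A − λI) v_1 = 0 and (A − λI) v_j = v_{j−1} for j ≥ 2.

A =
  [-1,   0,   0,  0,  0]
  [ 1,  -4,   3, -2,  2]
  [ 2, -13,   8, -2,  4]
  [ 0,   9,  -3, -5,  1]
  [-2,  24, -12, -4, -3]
A Jordan chain for λ = -1 of length 3:
v_1 = (0, -1, -3, 1, 4)ᵀ
v_2 = (0, 1, 2, 0, -2)ᵀ
v_3 = (1, 0, 0, 0, 0)ᵀ

Let N = A − (-1)·I. We want v_3 with N^3 v_3 = 0 but N^2 v_3 ≠ 0; then v_{j-1} := N · v_j for j = 3, …, 2.

Pick v_3 = (1, 0, 0, 0, 0)ᵀ.
Then v_2 = N · v_3 = (0, 1, 2, 0, -2)ᵀ.
Then v_1 = N · v_2 = (0, -1, -3, 1, 4)ᵀ.

Sanity check: (A − (-1)·I) v_1 = (0, 0, 0, 0, 0)ᵀ = 0. ✓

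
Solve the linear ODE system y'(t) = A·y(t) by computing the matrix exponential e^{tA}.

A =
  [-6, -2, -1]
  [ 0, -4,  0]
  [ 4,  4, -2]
e^{tA} =
  [-2*t*exp(-4*t) + exp(-4*t), -2*t*exp(-4*t), -t*exp(-4*t)]
  [0, exp(-4*t), 0]
  [4*t*exp(-4*t), 4*t*exp(-4*t), 2*t*exp(-4*t) + exp(-4*t)]

Strategy: write A = P · J · P⁻¹ where J is a Jordan canonical form, so e^{tA} = P · e^{tJ} · P⁻¹, and e^{tJ} can be computed block-by-block.

A has Jordan form
J =
  [-4,  1,  0]
  [ 0, -4,  0]
  [ 0,  0, -4]
(up to reordering of blocks).

Per-block formulas:
  For a 2×2 Jordan block J_2(-4): exp(t · J_2(-4)) = e^(-4t)·(I + t·N), where N is the 2×2 nilpotent shift.
  For a 1×1 block at λ = -4: exp(t · [-4]) = [e^(-4t)].

After assembling e^{tJ} and conjugating by P, we get:

e^{tA} =
  [-2*t*exp(-4*t) + exp(-4*t), -2*t*exp(-4*t), -t*exp(-4*t)]
  [0, exp(-4*t), 0]
  [4*t*exp(-4*t), 4*t*exp(-4*t), 2*t*exp(-4*t) + exp(-4*t)]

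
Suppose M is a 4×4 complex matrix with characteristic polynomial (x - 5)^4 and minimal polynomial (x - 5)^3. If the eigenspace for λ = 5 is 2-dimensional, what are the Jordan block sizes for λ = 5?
Block sizes for λ = 5: [3, 1]

Step 1 — from the characteristic polynomial, algebraic multiplicity of λ = 5 is 4. From dim ker(M − (5)·I) = 2, there are exactly 2 Jordan blocks for λ = 5.
Step 2 — from the minimal polynomial, the factor (x − 5)^3 tells us the largest block for λ = 5 has size 3.
Step 3 — with total size 4, 2 blocks, and largest block 3, the block sizes (in nonincreasing order) are [3, 1].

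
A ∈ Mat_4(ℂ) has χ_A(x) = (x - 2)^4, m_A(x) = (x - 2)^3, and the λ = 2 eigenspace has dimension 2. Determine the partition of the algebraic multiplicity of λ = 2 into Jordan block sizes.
Block sizes for λ = 2: [3, 1]

Step 1 — from the characteristic polynomial, algebraic multiplicity of λ = 2 is 4. From dim ker(A − (2)·I) = 2, there are exactly 2 Jordan blocks for λ = 2.
Step 2 — from the minimal polynomial, the factor (x − 2)^3 tells us the largest block for λ = 2 has size 3.
Step 3 — with total size 4, 2 blocks, and largest block 3, the block sizes (in nonincreasing order) are [3, 1].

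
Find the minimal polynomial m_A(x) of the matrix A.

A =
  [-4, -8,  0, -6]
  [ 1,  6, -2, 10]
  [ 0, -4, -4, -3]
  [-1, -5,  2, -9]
x^4 + 11*x^3 + 36*x^2 + 16*x - 64

The characteristic polynomial is χ_A(x) = (x - 1)*(x + 4)^3, so the eigenvalues are known. The minimal polynomial is
  m_A(x) = Π_λ (x − λ)^{k_λ}
where k_λ is the size of the *largest* Jordan block for λ (equivalently, the smallest k with (A − λI)^k v = 0 for every generalised eigenvector v of λ).

  λ = -4: largest Jordan block has size 3, contributing (x + 4)^3
  λ = 1: largest Jordan block has size 1, contributing (x − 1)

So m_A(x) = (x - 1)*(x + 4)^3 = x^4 + 11*x^3 + 36*x^2 + 16*x - 64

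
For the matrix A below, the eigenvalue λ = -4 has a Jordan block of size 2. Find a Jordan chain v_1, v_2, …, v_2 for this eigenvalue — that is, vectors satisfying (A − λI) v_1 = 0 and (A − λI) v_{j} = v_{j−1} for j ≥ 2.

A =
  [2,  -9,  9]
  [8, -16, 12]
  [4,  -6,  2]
A Jordan chain for λ = -4 of length 2:
v_1 = (6, 8, 4)ᵀ
v_2 = (1, 0, 0)ᵀ

Let N = A − (-4)·I. We want v_2 with N^2 v_2 = 0 but N^1 v_2 ≠ 0; then v_{j-1} := N · v_j for j = 2, …, 2.

Pick v_2 = (1, 0, 0)ᵀ.
Then v_1 = N · v_2 = (6, 8, 4)ᵀ.

Sanity check: (A − (-4)·I) v_1 = (0, 0, 0)ᵀ = 0. ✓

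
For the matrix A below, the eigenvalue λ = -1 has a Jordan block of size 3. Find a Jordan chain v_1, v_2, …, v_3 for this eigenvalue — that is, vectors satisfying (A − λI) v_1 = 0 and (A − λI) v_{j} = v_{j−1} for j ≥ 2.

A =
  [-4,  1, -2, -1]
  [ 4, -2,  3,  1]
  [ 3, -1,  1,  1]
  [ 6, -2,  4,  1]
A Jordan chain for λ = -1 of length 3:
v_1 = (1, -1, -1, -2)ᵀ
v_2 = (-3, 4, 3, 6)ᵀ
v_3 = (1, 0, 0, 0)ᵀ

Let N = A − (-1)·I. We want v_3 with N^3 v_3 = 0 but N^2 v_3 ≠ 0; then v_{j-1} := N · v_j for j = 3, …, 2.

Pick v_3 = (1, 0, 0, 0)ᵀ.
Then v_2 = N · v_3 = (-3, 4, 3, 6)ᵀ.
Then v_1 = N · v_2 = (1, -1, -1, -2)ᵀ.

Sanity check: (A − (-1)·I) v_1 = (0, 0, 0, 0)ᵀ = 0. ✓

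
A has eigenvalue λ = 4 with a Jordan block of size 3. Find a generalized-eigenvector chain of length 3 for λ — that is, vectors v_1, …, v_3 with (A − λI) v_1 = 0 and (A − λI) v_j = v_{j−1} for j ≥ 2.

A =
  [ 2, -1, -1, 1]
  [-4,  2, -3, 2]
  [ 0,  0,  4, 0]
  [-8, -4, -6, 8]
A Jordan chain for λ = 4 of length 3:
v_1 = (-1, -2, 0, -4)ᵀ
v_2 = (-1, -3, 0, -6)ᵀ
v_3 = (0, 0, 1, 0)ᵀ

Let N = A − (4)·I. We want v_3 with N^3 v_3 = 0 but N^2 v_3 ≠ 0; then v_{j-1} := N · v_j for j = 3, …, 2.

Pick v_3 = (0, 0, 1, 0)ᵀ.
Then v_2 = N · v_3 = (-1, -3, 0, -6)ᵀ.
Then v_1 = N · v_2 = (-1, -2, 0, -4)ᵀ.

Sanity check: (A − (4)·I) v_1 = (0, 0, 0, 0)ᵀ = 0. ✓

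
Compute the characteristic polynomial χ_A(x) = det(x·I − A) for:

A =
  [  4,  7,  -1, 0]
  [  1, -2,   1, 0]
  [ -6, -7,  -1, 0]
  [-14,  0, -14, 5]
x^4 - 6*x^3 - 11*x^2 + 60*x + 100

Expanding det(x·I − A) (e.g. by cofactor expansion or by noting that A is similar to its Jordan form J, which has the same characteristic polynomial as A) gives
  χ_A(x) = x^4 - 6*x^3 - 11*x^2 + 60*x + 100
which factors as (x - 5)^2*(x + 2)^2. The eigenvalues (with algebraic multiplicities) are λ = -2 with multiplicity 2, λ = 5 with multiplicity 2.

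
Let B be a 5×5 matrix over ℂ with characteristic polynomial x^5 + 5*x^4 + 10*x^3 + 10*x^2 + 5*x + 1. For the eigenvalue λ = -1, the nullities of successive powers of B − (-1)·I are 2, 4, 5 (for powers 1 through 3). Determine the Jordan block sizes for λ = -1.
Block sizes for λ = -1: [3, 2]

From the dimensions of kernels of powers, the number of Jordan blocks of size at least j is d_j − d_{j−1} where d_j = dim ker(N^j) (with d_0 = 0). Computing the differences gives [2, 2, 1].
The number of blocks of size exactly k is (#blocks of size ≥ k) − (#blocks of size ≥ k + 1), so the partition is: 1 block(s) of size 2, 1 block(s) of size 3.
In nonincreasing order the block sizes are [3, 2].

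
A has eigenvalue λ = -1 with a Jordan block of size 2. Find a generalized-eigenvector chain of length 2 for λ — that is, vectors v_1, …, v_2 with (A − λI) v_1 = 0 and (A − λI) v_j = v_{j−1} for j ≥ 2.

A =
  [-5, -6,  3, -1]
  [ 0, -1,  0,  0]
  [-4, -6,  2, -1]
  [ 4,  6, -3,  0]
A Jordan chain for λ = -1 of length 2:
v_1 = (-4, 0, -4, 4)ᵀ
v_2 = (1, 0, 0, 0)ᵀ

Let N = A − (-1)·I. We want v_2 with N^2 v_2 = 0 but N^1 v_2 ≠ 0; then v_{j-1} := N · v_j for j = 2, …, 2.

Pick v_2 = (1, 0, 0, 0)ᵀ.
Then v_1 = N · v_2 = (-4, 0, -4, 4)ᵀ.

Sanity check: (A − (-1)·I) v_1 = (0, 0, 0, 0)ᵀ = 0. ✓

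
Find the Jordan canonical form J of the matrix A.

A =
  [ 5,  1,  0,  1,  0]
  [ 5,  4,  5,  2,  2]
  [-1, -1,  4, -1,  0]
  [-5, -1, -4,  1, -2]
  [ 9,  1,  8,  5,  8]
J_3(4) ⊕ J_1(4) ⊕ J_1(6)

The characteristic polynomial is
  det(x·I − A) = x^5 - 22*x^4 + 192*x^3 - 832*x^2 + 1792*x - 1536 = (x - 6)*(x - 4)^4

Eigenvalues and multiplicities (the geometric multiplicity of λ is n − rank(A − λI), which equals the number of Jordan blocks for λ):
  λ = 4: algebraic multiplicity = 4, geometric multiplicity = 2
  λ = 6: algebraic multiplicity = 1, geometric multiplicity = 1

Determining the block sizes for each eigenvalue:
  λ = 4: with am = 4 and gm = 2, the partition is not yet determined (e.g. several partitions of 4 into 2 parts exist). Let N = A − (4)·I. Computing rank(N^1) = 3, rank(N^2) = 2, rank(N^3) = 1; the number of blocks of size ≥ j is rank(N^{j−1}) − rank(N^j), giving [2, 1, 1]. So we have 1 block(s) of size 3, 1 block(s) of size 1 → block sizes [3, 1]
  λ = 6: one block (gm = 1), so the single block has size am = 1 → block sizes [1]

Assembling the blocks gives a Jordan form
J =
  [4, 1, 0, 0, 0]
  [0, 4, 1, 0, 0]
  [0, 0, 4, 0, 0]
  [0, 0, 0, 4, 0]
  [0, 0, 0, 0, 6]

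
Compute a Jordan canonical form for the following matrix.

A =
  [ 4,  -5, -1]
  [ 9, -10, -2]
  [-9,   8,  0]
J_3(-2)

The characteristic polynomial is
  det(x·I − A) = x^3 + 6*x^2 + 12*x + 8 = (x + 2)^3

Eigenvalues and multiplicities (the geometric multiplicity of λ is n − rank(A − λI), which equals the number of Jordan blocks for λ):
  λ = -2: algebraic multiplicity = 3, geometric multiplicity = 1

Determining the block sizes for each eigenvalue:
  λ = -2: one block (gm = 1), so the single block has size am = 3 → block sizes [3]

Assembling the blocks gives a Jordan form
J =
  [-2,  1,  0]
  [ 0, -2,  1]
  [ 0,  0, -2]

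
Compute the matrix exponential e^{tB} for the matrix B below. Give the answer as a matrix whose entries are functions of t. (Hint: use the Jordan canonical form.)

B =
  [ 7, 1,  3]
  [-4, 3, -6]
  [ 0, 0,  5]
e^{tB} =
  [2*t*exp(5*t) + exp(5*t), t*exp(5*t), 3*t*exp(5*t)]
  [-4*t*exp(5*t), -2*t*exp(5*t) + exp(5*t), -6*t*exp(5*t)]
  [0, 0, exp(5*t)]

Strategy: write B = P · J · P⁻¹ where J is a Jordan canonical form, so e^{tB} = P · e^{tJ} · P⁻¹, and e^{tJ} can be computed block-by-block.

B has Jordan form
J =
  [5, 1, 0]
  [0, 5, 0]
  [0, 0, 5]
(up to reordering of blocks).

Per-block formulas:
  For a 1×1 block at λ = 5: exp(t · [5]) = [e^(5t)].
  For a 2×2 Jordan block J_2(5): exp(t · J_2(5)) = e^(5t)·(I + t·N), where N is the 2×2 nilpotent shift.

After assembling e^{tJ} and conjugating by P, we get:

e^{tB} =
  [2*t*exp(5*t) + exp(5*t), t*exp(5*t), 3*t*exp(5*t)]
  [-4*t*exp(5*t), -2*t*exp(5*t) + exp(5*t), -6*t*exp(5*t)]
  [0, 0, exp(5*t)]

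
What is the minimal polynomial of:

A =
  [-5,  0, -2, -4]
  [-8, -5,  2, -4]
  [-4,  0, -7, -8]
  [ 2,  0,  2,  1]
x^2 + 8*x + 15

The characteristic polynomial is χ_A(x) = (x + 3)^2*(x + 5)^2, so the eigenvalues are known. The minimal polynomial is
  m_A(x) = Π_λ (x − λ)^{k_λ}
where k_λ is the size of the *largest* Jordan block for λ (equivalently, the smallest k with (A − λI)^k v = 0 for every generalised eigenvector v of λ).

  λ = -5: largest Jordan block has size 1, contributing (x + 5)
  λ = -3: largest Jordan block has size 1, contributing (x + 3)

So m_A(x) = (x + 3)*(x + 5) = x^2 + 8*x + 15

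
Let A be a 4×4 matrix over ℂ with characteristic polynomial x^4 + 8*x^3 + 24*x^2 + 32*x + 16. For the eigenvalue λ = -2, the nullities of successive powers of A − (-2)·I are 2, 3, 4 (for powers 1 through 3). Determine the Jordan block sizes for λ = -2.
Block sizes for λ = -2: [3, 1]

From the dimensions of kernels of powers, the number of Jordan blocks of size at least j is d_j − d_{j−1} where d_j = dim ker(N^j) (with d_0 = 0). Computing the differences gives [2, 1, 1].
The number of blocks of size exactly k is (#blocks of size ≥ k) − (#blocks of size ≥ k + 1), so the partition is: 1 block(s) of size 1, 1 block(s) of size 3.
In nonincreasing order the block sizes are [3, 1].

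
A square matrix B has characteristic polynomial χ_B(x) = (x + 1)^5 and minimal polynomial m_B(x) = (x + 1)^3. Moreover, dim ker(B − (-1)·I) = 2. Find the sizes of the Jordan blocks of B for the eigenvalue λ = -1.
Block sizes for λ = -1: [3, 2]

Step 1 — from the characteristic polynomial, algebraic multiplicity of λ = -1 is 5. From dim ker(B − (-1)·I) = 2, there are exactly 2 Jordan blocks for λ = -1.
Step 2 — from the minimal polynomial, the factor (x + 1)^3 tells us the largest block for λ = -1 has size 3.
Step 3 — with total size 5, 2 blocks, and largest block 3, the block sizes (in nonincreasing order) are [3, 2].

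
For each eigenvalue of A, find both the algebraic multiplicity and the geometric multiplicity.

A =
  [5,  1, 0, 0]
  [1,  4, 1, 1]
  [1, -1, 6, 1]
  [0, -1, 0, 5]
λ = 5: alg = 4, geom = 2

Step 1 — factor the characteristic polynomial to read off the algebraic multiplicities:
  χ_A(x) = (x - 5)^4

Step 2 — compute geometric multiplicities via the rank-nullity identity g(λ) = n − rank(A − λI):
  rank(A − (5)·I) = 2, so dim ker(A − (5)·I) = n − 2 = 2

Summary:
  λ = 5: algebraic multiplicity = 4, geometric multiplicity = 2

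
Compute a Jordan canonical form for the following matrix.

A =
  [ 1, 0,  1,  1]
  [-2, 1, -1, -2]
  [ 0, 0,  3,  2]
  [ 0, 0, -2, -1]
J_2(1) ⊕ J_2(1)

The characteristic polynomial is
  det(x·I − A) = x^4 - 4*x^3 + 6*x^2 - 4*x + 1 = (x - 1)^4

Eigenvalues and multiplicities (the geometric multiplicity of λ is n − rank(A − λI), which equals the number of Jordan blocks for λ):
  λ = 1: algebraic multiplicity = 4, geometric multiplicity = 2

Determining the block sizes for each eigenvalue:
  λ = 1: with am = 4 and gm = 2, the partition is not yet determined (e.g. several partitions of 4 into 2 parts exist). Let N = A − (1)·I. Computing rank(N^1) = 2, rank(N^2) = 0; the number of blocks of size ≥ j is rank(N^{j−1}) − rank(N^j), giving [2, 2]. So we have 2 block(s) of size 2 → block sizes [2, 2]

Assembling the blocks gives a Jordan form
J =
  [1, 1, 0, 0]
  [0, 1, 0, 0]
  [0, 0, 1, 1]
  [0, 0, 0, 1]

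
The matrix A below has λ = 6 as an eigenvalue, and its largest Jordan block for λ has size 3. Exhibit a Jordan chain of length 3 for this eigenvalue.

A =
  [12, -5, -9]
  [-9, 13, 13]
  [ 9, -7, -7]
A Jordan chain for λ = 6 of length 3:
v_1 = (-2, 3, -3)ᵀ
v_2 = (-5, 7, -7)ᵀ
v_3 = (0, 1, 0)ᵀ

Let N = A − (6)·I. We want v_3 with N^3 v_3 = 0 but N^2 v_3 ≠ 0; then v_{j-1} := N · v_j for j = 3, …, 2.

Pick v_3 = (0, 1, 0)ᵀ.
Then v_2 = N · v_3 = (-5, 7, -7)ᵀ.
Then v_1 = N · v_2 = (-2, 3, -3)ᵀ.

Sanity check: (A − (6)·I) v_1 = (0, 0, 0)ᵀ = 0. ✓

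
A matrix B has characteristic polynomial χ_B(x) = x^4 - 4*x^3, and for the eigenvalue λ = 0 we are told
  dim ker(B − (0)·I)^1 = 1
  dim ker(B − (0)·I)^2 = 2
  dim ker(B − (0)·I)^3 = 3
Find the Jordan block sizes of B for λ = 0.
Block sizes for λ = 0: [3]

From the dimensions of kernels of powers, the number of Jordan blocks of size at least j is d_j − d_{j−1} where d_j = dim ker(N^j) (with d_0 = 0). Computing the differences gives [1, 1, 1].
The number of blocks of size exactly k is (#blocks of size ≥ k) − (#blocks of size ≥ k + 1), so the partition is: 1 block(s) of size 3.
In nonincreasing order the block sizes are [3].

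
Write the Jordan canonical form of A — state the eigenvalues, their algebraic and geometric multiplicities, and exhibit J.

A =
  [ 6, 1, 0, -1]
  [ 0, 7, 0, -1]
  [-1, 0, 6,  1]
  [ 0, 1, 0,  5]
J_2(6) ⊕ J_2(6)

The characteristic polynomial is
  det(x·I − A) = x^4 - 24*x^3 + 216*x^2 - 864*x + 1296 = (x - 6)^4

Eigenvalues and multiplicities (the geometric multiplicity of λ is n − rank(A − λI), which equals the number of Jordan blocks for λ):
  λ = 6: algebraic multiplicity = 4, geometric multiplicity = 2

Determining the block sizes for each eigenvalue:
  λ = 6: with am = 4 and gm = 2, the partition is not yet determined (e.g. several partitions of 4 into 2 parts exist). Let N = A − (6)·I. Computing rank(N^1) = 2, rank(N^2) = 0; the number of blocks of size ≥ j is rank(N^{j−1}) − rank(N^j), giving [2, 2]. So we have 2 block(s) of size 2 → block sizes [2, 2]

Assembling the blocks gives a Jordan form
J =
  [6, 1, 0, 0]
  [0, 6, 0, 0]
  [0, 0, 6, 1]
  [0, 0, 0, 6]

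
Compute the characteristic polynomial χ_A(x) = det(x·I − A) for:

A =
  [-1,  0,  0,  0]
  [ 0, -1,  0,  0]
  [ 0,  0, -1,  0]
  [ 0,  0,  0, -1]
x^4 + 4*x^3 + 6*x^2 + 4*x + 1

Expanding det(x·I − A) (e.g. by cofactor expansion or by noting that A is similar to its Jordan form J, which has the same characteristic polynomial as A) gives
  χ_A(x) = x^4 + 4*x^3 + 6*x^2 + 4*x + 1
which factors as (x + 1)^4. The eigenvalues (with algebraic multiplicities) are λ = -1 with multiplicity 4.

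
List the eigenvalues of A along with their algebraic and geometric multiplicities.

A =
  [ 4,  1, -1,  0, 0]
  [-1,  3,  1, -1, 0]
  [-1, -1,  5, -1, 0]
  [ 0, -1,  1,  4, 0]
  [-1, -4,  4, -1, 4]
λ = 4: alg = 5, geom = 3

Step 1 — factor the characteristic polynomial to read off the algebraic multiplicities:
  χ_A(x) = (x - 4)^5

Step 2 — compute geometric multiplicities via the rank-nullity identity g(λ) = n − rank(A − λI):
  rank(A − (4)·I) = 2, so dim ker(A − (4)·I) = n − 2 = 3

Summary:
  λ = 4: algebraic multiplicity = 5, geometric multiplicity = 3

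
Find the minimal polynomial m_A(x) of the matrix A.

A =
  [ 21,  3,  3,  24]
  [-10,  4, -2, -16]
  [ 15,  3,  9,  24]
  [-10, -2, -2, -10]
x^2 - 12*x + 36

The characteristic polynomial is χ_A(x) = (x - 6)^4, so the eigenvalues are known. The minimal polynomial is
  m_A(x) = Π_λ (x − λ)^{k_λ}
where k_λ is the size of the *largest* Jordan block for λ (equivalently, the smallest k with (A − λI)^k v = 0 for every generalised eigenvector v of λ).

  λ = 6: largest Jordan block has size 2, contributing (x − 6)^2

So m_A(x) = (x - 6)^2 = x^2 - 12*x + 36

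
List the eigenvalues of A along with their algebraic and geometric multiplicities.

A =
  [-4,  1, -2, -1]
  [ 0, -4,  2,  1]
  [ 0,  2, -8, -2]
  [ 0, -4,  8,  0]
λ = -4: alg = 4, geom = 2

Step 1 — factor the characteristic polynomial to read off the algebraic multiplicities:
  χ_A(x) = (x + 4)^4

Step 2 — compute geometric multiplicities via the rank-nullity identity g(λ) = n − rank(A − λI):
  rank(A − (-4)·I) = 2, so dim ker(A − (-4)·I) = n − 2 = 2

Summary:
  λ = -4: algebraic multiplicity = 4, geometric multiplicity = 2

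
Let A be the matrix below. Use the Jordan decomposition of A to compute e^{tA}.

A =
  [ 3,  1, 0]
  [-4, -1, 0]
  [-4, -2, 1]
e^{tA} =
  [2*t*exp(t) + exp(t), t*exp(t), 0]
  [-4*t*exp(t), -2*t*exp(t) + exp(t), 0]
  [-4*t*exp(t), -2*t*exp(t), exp(t)]

Strategy: write A = P · J · P⁻¹ where J is a Jordan canonical form, so e^{tA} = P · e^{tJ} · P⁻¹, and e^{tJ} can be computed block-by-block.

A has Jordan form
J =
  [1, 1, 0]
  [0, 1, 0]
  [0, 0, 1]
(up to reordering of blocks).

Per-block formulas:
  For a 2×2 Jordan block J_2(1): exp(t · J_2(1)) = e^(1t)·(I + t·N), where N is the 2×2 nilpotent shift.
  For a 1×1 block at λ = 1: exp(t · [1]) = [e^(1t)].

After assembling e^{tJ} and conjugating by P, we get:

e^{tA} =
  [2*t*exp(t) + exp(t), t*exp(t), 0]
  [-4*t*exp(t), -2*t*exp(t) + exp(t), 0]
  [-4*t*exp(t), -2*t*exp(t), exp(t)]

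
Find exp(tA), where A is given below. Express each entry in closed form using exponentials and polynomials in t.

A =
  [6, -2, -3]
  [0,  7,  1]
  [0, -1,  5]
e^{tA} =
  [exp(6*t), t^2*exp(6*t)/2 - 2*t*exp(6*t), t^2*exp(6*t)/2 - 3*t*exp(6*t)]
  [0, t*exp(6*t) + exp(6*t), t*exp(6*t)]
  [0, -t*exp(6*t), -t*exp(6*t) + exp(6*t)]

Strategy: write A = P · J · P⁻¹ where J is a Jordan canonical form, so e^{tA} = P · e^{tJ} · P⁻¹, and e^{tJ} can be computed block-by-block.

A has Jordan form
J =
  [6, 1, 0]
  [0, 6, 1]
  [0, 0, 6]
(up to reordering of blocks).

Per-block formulas:
  For a 3×3 Jordan block J_3(6): exp(t · J_3(6)) = e^(6t)·(I + t·N + (t^2/2)·N^2), where N is the 3×3 nilpotent shift.

After assembling e^{tJ} and conjugating by P, we get:

e^{tA} =
  [exp(6*t), t^2*exp(6*t)/2 - 2*t*exp(6*t), t^2*exp(6*t)/2 - 3*t*exp(6*t)]
  [0, t*exp(6*t) + exp(6*t), t*exp(6*t)]
  [0, -t*exp(6*t), -t*exp(6*t) + exp(6*t)]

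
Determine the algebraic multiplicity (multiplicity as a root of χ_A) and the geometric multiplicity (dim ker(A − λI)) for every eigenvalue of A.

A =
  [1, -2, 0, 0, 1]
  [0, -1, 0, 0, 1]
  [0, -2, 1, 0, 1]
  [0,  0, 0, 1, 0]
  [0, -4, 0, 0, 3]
λ = 1: alg = 5, geom = 4

Step 1 — factor the characteristic polynomial to read off the algebraic multiplicities:
  χ_A(x) = (x - 1)^5

Step 2 — compute geometric multiplicities via the rank-nullity identity g(λ) = n − rank(A − λI):
  rank(A − (1)·I) = 1, so dim ker(A − (1)·I) = n − 1 = 4

Summary:
  λ = 1: algebraic multiplicity = 5, geometric multiplicity = 4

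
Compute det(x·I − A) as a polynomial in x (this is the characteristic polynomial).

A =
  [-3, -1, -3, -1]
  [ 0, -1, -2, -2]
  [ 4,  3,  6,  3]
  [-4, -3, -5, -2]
x^4 - 2*x^2 + 1

Expanding det(x·I − A) (e.g. by cofactor expansion or by noting that A is similar to its Jordan form J, which has the same characteristic polynomial as A) gives
  χ_A(x) = x^4 - 2*x^2 + 1
which factors as (x - 1)^2*(x + 1)^2. The eigenvalues (with algebraic multiplicities) are λ = -1 with multiplicity 2, λ = 1 with multiplicity 2.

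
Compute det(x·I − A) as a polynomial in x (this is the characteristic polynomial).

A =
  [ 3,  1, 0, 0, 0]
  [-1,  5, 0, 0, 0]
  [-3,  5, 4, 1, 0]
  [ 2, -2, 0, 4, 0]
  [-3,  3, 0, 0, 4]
x^5 - 20*x^4 + 160*x^3 - 640*x^2 + 1280*x - 1024

Expanding det(x·I − A) (e.g. by cofactor expansion or by noting that A is similar to its Jordan form J, which has the same characteristic polynomial as A) gives
  χ_A(x) = x^5 - 20*x^4 + 160*x^3 - 640*x^2 + 1280*x - 1024
which factors as (x - 4)^5. The eigenvalues (with algebraic multiplicities) are λ = 4 with multiplicity 5.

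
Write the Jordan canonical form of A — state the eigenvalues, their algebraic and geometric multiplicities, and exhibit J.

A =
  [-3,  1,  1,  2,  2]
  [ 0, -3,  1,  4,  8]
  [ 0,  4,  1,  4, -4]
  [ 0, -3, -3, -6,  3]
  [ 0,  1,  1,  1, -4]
J_3(-3) ⊕ J_2(-3)

The characteristic polynomial is
  det(x·I − A) = x^5 + 15*x^4 + 90*x^3 + 270*x^2 + 405*x + 243 = (x + 3)^5

Eigenvalues and multiplicities (the geometric multiplicity of λ is n − rank(A − λI), which equals the number of Jordan blocks for λ):
  λ = -3: algebraic multiplicity = 5, geometric multiplicity = 2

Determining the block sizes for each eigenvalue:
  λ = -3: with am = 5 and gm = 2, the partition is not yet determined (e.g. several partitions of 5 into 2 parts exist). Let N = A − (-3)·I. Computing rank(N^1) = 3, rank(N^2) = 1, rank(N^3) = 0; the number of blocks of size ≥ j is rank(N^{j−1}) − rank(N^j), giving [2, 2, 1]. So we have 1 block(s) of size 3, 1 block(s) of size 2 → block sizes [3, 2]

Assembling the blocks gives a Jordan form
J =
  [-3,  1,  0,  0,  0]
  [ 0, -3,  1,  0,  0]
  [ 0,  0, -3,  0,  0]
  [ 0,  0,  0, -3,  1]
  [ 0,  0,  0,  0, -3]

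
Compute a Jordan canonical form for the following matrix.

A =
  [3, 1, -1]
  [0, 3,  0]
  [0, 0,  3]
J_2(3) ⊕ J_1(3)

The characteristic polynomial is
  det(x·I − A) = x^3 - 9*x^2 + 27*x - 27 = (x - 3)^3

Eigenvalues and multiplicities (the geometric multiplicity of λ is n − rank(A − λI), which equals the number of Jordan blocks for λ):
  λ = 3: algebraic multiplicity = 3, geometric multiplicity = 2

Determining the block sizes for each eigenvalue:
  λ = 3: 2 blocks summing to 3 forces exactly one block of size 2 and the rest size 1 → block sizes [2, 1]

Assembling the blocks gives a Jordan form
J =
  [3, 1, 0]
  [0, 3, 0]
  [0, 0, 3]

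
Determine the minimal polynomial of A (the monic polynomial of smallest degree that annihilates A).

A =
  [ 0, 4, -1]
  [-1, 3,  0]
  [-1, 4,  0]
x^3 - 3*x^2 + 3*x - 1

The characteristic polynomial is χ_A(x) = (x - 1)^3, so the eigenvalues are known. The minimal polynomial is
  m_A(x) = Π_λ (x − λ)^{k_λ}
where k_λ is the size of the *largest* Jordan block for λ (equivalently, the smallest k with (A − λI)^k v = 0 for every generalised eigenvector v of λ).

  λ = 1: largest Jordan block has size 3, contributing (x − 1)^3

So m_A(x) = (x - 1)^3 = x^3 - 3*x^2 + 3*x - 1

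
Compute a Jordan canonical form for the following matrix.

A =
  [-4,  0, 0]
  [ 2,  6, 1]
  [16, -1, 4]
J_1(-4) ⊕ J_2(5)

The characteristic polynomial is
  det(x·I − A) = x^3 - 6*x^2 - 15*x + 100 = (x - 5)^2*(x + 4)

Eigenvalues and multiplicities (the geometric multiplicity of λ is n − rank(A − λI), which equals the number of Jordan blocks for λ):
  λ = -4: algebraic multiplicity = 1, geometric multiplicity = 1
  λ = 5: algebraic multiplicity = 2, geometric multiplicity = 1

Determining the block sizes for each eigenvalue:
  λ = -4: one block (gm = 1), so the single block has size am = 1 → block sizes [1]
  λ = 5: one block (gm = 1), so the single block has size am = 2 → block sizes [2]

Assembling the blocks gives a Jordan form
J =
  [-4, 0, 0]
  [ 0, 5, 1]
  [ 0, 0, 5]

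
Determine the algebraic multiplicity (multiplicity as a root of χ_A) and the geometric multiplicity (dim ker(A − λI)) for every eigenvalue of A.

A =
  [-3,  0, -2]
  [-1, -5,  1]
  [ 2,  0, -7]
λ = -5: alg = 3, geom = 2

Step 1 — factor the characteristic polynomial to read off the algebraic multiplicities:
  χ_A(x) = (x + 5)^3

Step 2 — compute geometric multiplicities via the rank-nullity identity g(λ) = n − rank(A − λI):
  rank(A − (-5)·I) = 1, so dim ker(A − (-5)·I) = n − 1 = 2

Summary:
  λ = -5: algebraic multiplicity = 3, geometric multiplicity = 2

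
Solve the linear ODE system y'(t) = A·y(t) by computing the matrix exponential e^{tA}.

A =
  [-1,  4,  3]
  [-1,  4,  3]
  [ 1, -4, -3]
e^{tA} =
  [1 - t, 4*t, 3*t]
  [-t, 4*t + 1, 3*t]
  [t, -4*t, 1 - 3*t]

Strategy: write A = P · J · P⁻¹ where J is a Jordan canonical form, so e^{tA} = P · e^{tJ} · P⁻¹, and e^{tJ} can be computed block-by-block.

A has Jordan form
J =
  [0, 1, 0]
  [0, 0, 0]
  [0, 0, 0]
(up to reordering of blocks).

Per-block formulas:
  For a 2×2 Jordan block J_2(0): exp(t · J_2(0)) = e^(0t)·(I + t·N), where N is the 2×2 nilpotent shift.
  For a 1×1 block at λ = 0: exp(t · [0]) = [e^(0t)].

After assembling e^{tJ} and conjugating by P, we get:

e^{tA} =
  [1 - t, 4*t, 3*t]
  [-t, 4*t + 1, 3*t]
  [t, -4*t, 1 - 3*t]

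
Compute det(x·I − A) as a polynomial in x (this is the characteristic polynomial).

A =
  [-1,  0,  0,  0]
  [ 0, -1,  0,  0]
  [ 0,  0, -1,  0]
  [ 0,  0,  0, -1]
x^4 + 4*x^3 + 6*x^2 + 4*x + 1

Expanding det(x·I − A) (e.g. by cofactor expansion or by noting that A is similar to its Jordan form J, which has the same characteristic polynomial as A) gives
  χ_A(x) = x^4 + 4*x^3 + 6*x^2 + 4*x + 1
which factors as (x + 1)^4. The eigenvalues (with algebraic multiplicities) are λ = -1 with multiplicity 4.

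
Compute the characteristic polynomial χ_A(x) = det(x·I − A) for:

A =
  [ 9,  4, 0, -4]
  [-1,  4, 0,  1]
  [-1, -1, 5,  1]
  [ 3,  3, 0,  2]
x^4 - 20*x^3 + 150*x^2 - 500*x + 625

Expanding det(x·I − A) (e.g. by cofactor expansion or by noting that A is similar to its Jordan form J, which has the same characteristic polynomial as A) gives
  χ_A(x) = x^4 - 20*x^3 + 150*x^2 - 500*x + 625
which factors as (x - 5)^4. The eigenvalues (with algebraic multiplicities) are λ = 5 with multiplicity 4.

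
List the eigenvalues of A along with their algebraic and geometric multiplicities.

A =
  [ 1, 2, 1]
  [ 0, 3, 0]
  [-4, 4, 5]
λ = 3: alg = 3, geom = 2

Step 1 — factor the characteristic polynomial to read off the algebraic multiplicities:
  χ_A(x) = (x - 3)^3

Step 2 — compute geometric multiplicities via the rank-nullity identity g(λ) = n − rank(A − λI):
  rank(A − (3)·I) = 1, so dim ker(A − (3)·I) = n − 1 = 2

Summary:
  λ = 3: algebraic multiplicity = 3, geometric multiplicity = 2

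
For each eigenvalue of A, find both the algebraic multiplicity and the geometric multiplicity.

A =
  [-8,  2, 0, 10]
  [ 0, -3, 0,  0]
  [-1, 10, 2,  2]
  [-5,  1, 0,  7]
λ = -3: alg = 2, geom = 1; λ = 2: alg = 2, geom = 1

Step 1 — factor the characteristic polynomial to read off the algebraic multiplicities:
  χ_A(x) = (x - 2)^2*(x + 3)^2

Step 2 — compute geometric multiplicities via the rank-nullity identity g(λ) = n − rank(A − λI):
  rank(A − (-3)·I) = 3, so dim ker(A − (-3)·I) = n − 3 = 1
  rank(A − (2)·I) = 3, so dim ker(A − (2)·I) = n − 3 = 1

Summary:
  λ = -3: algebraic multiplicity = 2, geometric multiplicity = 1
  λ = 2: algebraic multiplicity = 2, geometric multiplicity = 1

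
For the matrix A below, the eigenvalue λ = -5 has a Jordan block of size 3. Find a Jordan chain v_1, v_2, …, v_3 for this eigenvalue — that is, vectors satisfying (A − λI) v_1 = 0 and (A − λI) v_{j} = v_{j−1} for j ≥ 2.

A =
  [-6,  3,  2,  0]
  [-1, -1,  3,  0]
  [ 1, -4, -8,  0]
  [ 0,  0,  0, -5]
A Jordan chain for λ = -5 of length 3:
v_1 = (1, 1, -1, 0)ᵀ
v_2 = (3, 4, -4, 0)ᵀ
v_3 = (0, 1, 0, 0)ᵀ

Let N = A − (-5)·I. We want v_3 with N^3 v_3 = 0 but N^2 v_3 ≠ 0; then v_{j-1} := N · v_j for j = 3, …, 2.

Pick v_3 = (0, 1, 0, 0)ᵀ.
Then v_2 = N · v_3 = (3, 4, -4, 0)ᵀ.
Then v_1 = N · v_2 = (1, 1, -1, 0)ᵀ.

Sanity check: (A − (-5)·I) v_1 = (0, 0, 0, 0)ᵀ = 0. ✓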